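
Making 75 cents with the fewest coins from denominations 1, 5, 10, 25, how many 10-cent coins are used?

0

Use the largest denomination that fits, subtract, and repeat.
75 − 3×25→0
Count of 10: 0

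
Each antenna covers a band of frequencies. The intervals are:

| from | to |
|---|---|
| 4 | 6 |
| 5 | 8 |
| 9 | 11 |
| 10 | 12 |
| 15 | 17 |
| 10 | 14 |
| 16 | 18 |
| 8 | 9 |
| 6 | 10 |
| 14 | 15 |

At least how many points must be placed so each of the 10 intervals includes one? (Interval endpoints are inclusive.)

Sort by right endpoint; whenever an interval is uncovered, place a point at its right end.
Sorted: [4,6] [5,8] [8,9] [6,10] [9,11] [10,12] [10,14] [14,15] [15,17] [16,18]
{[4,6],[5,8]} hit by 6; {[8,9],[6,10],[9,11]} hit by 9; {[10,12],[10,14]} hit by 12; {[14,15],[15,17]} hit by 15; {[16,18]} hit by 18.
Points: 6, 9, 12, 15, 18 (5 total).

5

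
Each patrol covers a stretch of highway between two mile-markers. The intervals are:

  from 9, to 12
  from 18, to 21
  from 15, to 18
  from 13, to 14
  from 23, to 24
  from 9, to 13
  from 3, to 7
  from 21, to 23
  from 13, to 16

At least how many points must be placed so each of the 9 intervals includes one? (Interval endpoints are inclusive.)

Sorted: [3,7] [9,12] [9,13] [13,14] [13,16] [15,18] [18,21] [21,23] [23,24]
{[3,7]} hit by 7; {[9,12],[9,13]} hit by 12; {[13,14],[13,16]} hit by 14; {[15,18],[18,21]} hit by 18; {[21,23],[23,24]} hit by 23.
Points: 7, 12, 14, 18, 23 (5 total).

5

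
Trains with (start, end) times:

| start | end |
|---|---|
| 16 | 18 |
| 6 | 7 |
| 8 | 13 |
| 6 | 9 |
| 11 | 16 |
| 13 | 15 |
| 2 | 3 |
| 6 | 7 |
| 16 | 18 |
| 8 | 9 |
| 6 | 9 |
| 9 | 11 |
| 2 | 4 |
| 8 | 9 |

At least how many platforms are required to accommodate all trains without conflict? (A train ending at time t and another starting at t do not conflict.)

starts: [2, 2, 6, 6, 6, 6, 8, 8, 8, 9, 11, 13, 16, 16]
ends:   [3, 4, 7, 7, 9, 9, 9, 9, 11, 13, 15, 16, 18, 18]
s2→1 s2→2 e3→1 e4→0 s6→1 s6→2 s6→3 s6→4 e7→3 e7→2 s8→3 s8→4 s8→5  — peak 5.

5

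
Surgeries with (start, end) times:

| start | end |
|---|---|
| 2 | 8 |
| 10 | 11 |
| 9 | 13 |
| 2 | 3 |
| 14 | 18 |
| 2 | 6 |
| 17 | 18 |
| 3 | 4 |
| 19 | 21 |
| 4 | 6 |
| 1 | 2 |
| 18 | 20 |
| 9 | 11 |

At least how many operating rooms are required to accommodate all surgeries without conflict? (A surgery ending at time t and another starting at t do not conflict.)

3

Count concurrent intervals with a sweep; the peak is the room count.
Events (time:±→running): 1:+→1 2:-→0 2:+→1 2:+→2 2:+→3 … peak 3.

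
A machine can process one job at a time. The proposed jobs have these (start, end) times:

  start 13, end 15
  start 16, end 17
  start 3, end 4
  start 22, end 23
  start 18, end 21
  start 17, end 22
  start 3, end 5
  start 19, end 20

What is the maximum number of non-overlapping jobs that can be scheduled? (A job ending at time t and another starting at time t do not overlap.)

By end time: (3,4), (3,5), (13,15), (16,17), (19,20), (18,21), (17,22), (22,23).
Pick (3,4); next start ≥ 4 → (13,15); next start ≥ 15 → (16,17); next start ≥ 17 → (19,20); next start ≥ 20 → (22,23).
Selected 5 jobs.

5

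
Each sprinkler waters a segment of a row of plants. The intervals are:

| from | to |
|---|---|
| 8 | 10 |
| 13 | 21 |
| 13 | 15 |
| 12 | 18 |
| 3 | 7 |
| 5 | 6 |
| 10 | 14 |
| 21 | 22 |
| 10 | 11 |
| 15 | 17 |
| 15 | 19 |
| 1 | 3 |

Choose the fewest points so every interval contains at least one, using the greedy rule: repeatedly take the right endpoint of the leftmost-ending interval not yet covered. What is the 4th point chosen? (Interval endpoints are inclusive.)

By right end: [1,3]  [5,6]  [3,7]  [8,10]  [10,11]  [10,14]  [13,15]  [15,17]  [12,18]  [15,19]  [13,21]  [21,22]
[1,3] uncovered → point at 3; [5,6] uncovered → point at 6; [8,10] uncovered → point at 10; [13,15] uncovered → point at 15; [21,22] uncovered → point at 22.
Points: 3, 6, 10, 15, 22 (5 total).

15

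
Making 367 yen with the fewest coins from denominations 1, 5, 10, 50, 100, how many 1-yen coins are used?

367 − 3×100→67 − 1×50→17 − 1×10→7 − 1×5→2 − 2×1→0
Count of 1: 2

2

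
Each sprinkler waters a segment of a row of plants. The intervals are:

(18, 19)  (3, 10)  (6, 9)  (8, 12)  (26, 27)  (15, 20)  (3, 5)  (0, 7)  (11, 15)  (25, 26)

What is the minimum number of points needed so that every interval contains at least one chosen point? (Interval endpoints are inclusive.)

5

By right end: [3,5]  [0,7]  [6,9]  [3,10]  [8,12]  [11,15]  [18,19]  [15,20]  [25,26]  [26,27]
[3,5] uncovered → point at 5; [6,9] uncovered → point at 9; [11,15] uncovered → point at 15; [18,19] uncovered → point at 19; [25,26] uncovered → point at 26.
Points: 5, 9, 15, 19, 26 (5 total).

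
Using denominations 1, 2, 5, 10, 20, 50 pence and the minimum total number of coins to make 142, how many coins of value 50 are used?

2

Use the largest denomination that fits, subtract, and repeat.
142 − 2×50→42 − 2×20→2 − 1×2→0
Count of 50: 2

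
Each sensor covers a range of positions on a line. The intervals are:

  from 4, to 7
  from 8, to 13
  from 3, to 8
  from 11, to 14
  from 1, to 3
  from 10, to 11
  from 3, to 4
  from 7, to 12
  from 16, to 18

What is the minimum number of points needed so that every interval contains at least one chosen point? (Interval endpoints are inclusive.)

4

Process intervals by earliest right end; each time one isn't hit yet, stab at its right endpoint.
Sorted: [1,3] [3,4] [4,7] [3,8] [10,11] [7,12] [8,13] [11,14] [16,18]
{[1,3],[3,4]} hit by 3; {[4,7],[3,8]} hit by 7; {[10,11],[7,12],[8,13],[11,14]} hit by 11; {[16,18]} hit by 18.
Points: 3, 7, 11, 18 (4 total).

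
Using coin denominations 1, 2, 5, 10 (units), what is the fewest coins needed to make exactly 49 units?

49 = 4×10 + 1×5 + 2×2
Total coins = 4 + 1 + 2 = 7

7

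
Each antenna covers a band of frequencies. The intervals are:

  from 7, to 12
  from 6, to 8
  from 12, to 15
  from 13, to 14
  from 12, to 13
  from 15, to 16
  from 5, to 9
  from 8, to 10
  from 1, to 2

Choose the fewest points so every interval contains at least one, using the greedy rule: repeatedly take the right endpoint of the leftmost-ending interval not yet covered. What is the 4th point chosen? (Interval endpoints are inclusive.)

16

Sort by right endpoint; whenever an interval is uncovered, place a point at its right end.
By right end: [1,2]  [6,8]  [5,9]  [8,10]  [7,12]  [12,13]  [13,14]  [12,15]  [15,16]
[1,2] uncovered → point at 2; [6,8] uncovered → point at 8; [12,13] uncovered → point at 13; [15,16] uncovered → point at 16.
Points: 2, 8, 13, 16 (4 total).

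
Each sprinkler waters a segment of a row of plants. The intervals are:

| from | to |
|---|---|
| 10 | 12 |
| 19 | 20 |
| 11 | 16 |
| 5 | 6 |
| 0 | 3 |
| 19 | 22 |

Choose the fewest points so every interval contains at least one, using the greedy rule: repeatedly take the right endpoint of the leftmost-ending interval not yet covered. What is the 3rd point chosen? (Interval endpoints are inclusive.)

12

Process intervals by earliest right end; each time one isn't hit yet, stab at its right endpoint.
By right end: [0,3]  [5,6]  [10,12]  [11,16]  [19,20]  [19,22]
[0,3] uncovered → point at 3; [5,6] uncovered → point at 6; [10,12] uncovered → point at 12; [19,20] uncovered → point at 20.
Points: 3, 6, 12, 20 (4 total).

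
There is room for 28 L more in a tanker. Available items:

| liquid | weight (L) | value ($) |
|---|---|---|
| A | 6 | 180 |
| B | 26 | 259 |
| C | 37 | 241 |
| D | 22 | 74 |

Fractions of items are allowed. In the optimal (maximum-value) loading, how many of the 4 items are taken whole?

Greedy by value/weight ratio, highest first.
Order: A (180/6=30.00) > B (259/26=9.96) > C (241/37=6.51) > D (74/22=3.36)
Fill: take A (6 @ 180) → take 22/26 of B → 219.15; 28/28 used.
1 item(s) taken whole; one partial (take 22/26 of B).

1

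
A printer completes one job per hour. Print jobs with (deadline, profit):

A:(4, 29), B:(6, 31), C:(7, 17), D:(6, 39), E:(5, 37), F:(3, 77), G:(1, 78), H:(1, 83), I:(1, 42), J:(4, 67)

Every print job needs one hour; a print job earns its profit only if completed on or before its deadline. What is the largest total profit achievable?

351

By profit: H(d1,83), G(d1,78), F(d3,77), J(d4,67), I(d1,42), D(d6,39), E(d5,37), B(d6,31), A(d4,29), C(d7,17)
H→slot 1; G skipped; F→slot 3; J→slot 4; I skipped; D→slot 6; E→slot 5; B→slot 2; A skipped; C→slot 7.
Profit = 83 + 31 + 77 + 67 + 37 + 39 + 17 = 351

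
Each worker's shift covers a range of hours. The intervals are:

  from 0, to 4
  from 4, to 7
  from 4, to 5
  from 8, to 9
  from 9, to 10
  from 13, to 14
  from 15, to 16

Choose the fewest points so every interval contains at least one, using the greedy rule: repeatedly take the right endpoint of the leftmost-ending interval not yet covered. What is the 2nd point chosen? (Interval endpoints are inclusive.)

9

By right end: [0,4]  [4,5]  [4,7]  [8,9]  [9,10]  [13,14]  [15,16]
[0,4] uncovered → point at 4; [8,9] uncovered → point at 9; [13,14] uncovered → point at 14; [15,16] uncovered → point at 16.
Points: 4, 9, 14, 16 (4 total).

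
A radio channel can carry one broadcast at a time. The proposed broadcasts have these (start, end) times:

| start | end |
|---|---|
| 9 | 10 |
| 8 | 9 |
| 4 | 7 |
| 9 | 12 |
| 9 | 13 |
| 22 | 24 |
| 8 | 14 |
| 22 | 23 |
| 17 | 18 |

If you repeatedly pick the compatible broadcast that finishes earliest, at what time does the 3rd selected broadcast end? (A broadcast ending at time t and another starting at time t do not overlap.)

10

Order by finish time; keep every interval that doesn't clash with the previous kept one.
By end time: (4,7), (8,9), (9,10), (9,12), (9,13), (8,14), (17,18), (22,23), (22,24).
Pick (4,7); next start ≥ 7 → (8,9); next start ≥ 9 → (9,10); next start ≥ 10 → (17,18); next start ≥ 18 → (22,23).
Selected: (4,7) (8,9) (9,10) (17,18) (22,23)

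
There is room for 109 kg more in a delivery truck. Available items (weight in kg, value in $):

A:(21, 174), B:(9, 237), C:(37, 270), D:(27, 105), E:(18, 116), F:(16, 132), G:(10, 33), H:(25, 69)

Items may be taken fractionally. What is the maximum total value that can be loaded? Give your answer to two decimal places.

960.11

Greedy by value/weight ratio, highest first.
Ratios (sorted): B 26.33, A 8.29, F 8.25, C 7.30, E 6.44, D 3.89, G 3.30, H 2.76
take B (9 @ 237); take A (21 @ 174); take F (16 @ 132); take C (37 @ 270); take E (18 @ 116); take 8/27 of D → 31.11. Capacity used 109/109.
Total value = 960.11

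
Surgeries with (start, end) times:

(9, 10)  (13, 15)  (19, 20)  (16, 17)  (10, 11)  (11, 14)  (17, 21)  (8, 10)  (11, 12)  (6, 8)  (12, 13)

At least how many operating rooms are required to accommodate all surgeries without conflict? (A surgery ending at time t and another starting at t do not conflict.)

2

starts: [6, 8, 9, 10, 11, 11, 12, 13, 16, 17, 19]
ends:   [8, 10, 10, 11, 12, 13, 14, 15, 17, 20, 21]
s6→1 e8→0 s8→1 s9→2  — peak 2.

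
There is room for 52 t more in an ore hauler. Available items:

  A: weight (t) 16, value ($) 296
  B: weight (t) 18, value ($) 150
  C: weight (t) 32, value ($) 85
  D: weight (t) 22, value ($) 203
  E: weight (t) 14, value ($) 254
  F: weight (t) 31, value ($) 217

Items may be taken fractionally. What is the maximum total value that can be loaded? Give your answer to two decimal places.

Order: A (296/16=18.50) > E (254/14=18.14) > D (203/22=9.23) > B (150/18=8.33) > F (217/31=7.00) > C (85/32=2.66)
Fill: take A (16 @ 296) → take E (14 @ 254) → take D (22 @ 203); 52/52 used.
Total value = 753.00

753.00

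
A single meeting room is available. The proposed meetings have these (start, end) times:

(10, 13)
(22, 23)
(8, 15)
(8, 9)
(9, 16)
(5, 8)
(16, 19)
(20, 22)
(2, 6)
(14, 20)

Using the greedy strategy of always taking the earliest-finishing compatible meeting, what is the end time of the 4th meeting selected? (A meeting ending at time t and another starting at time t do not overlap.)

19

Sorted by end: (2,6)  (5,8)  (8,9)  (10,13)  (8,15)  (9,16)  (16,19)  (14,20)  (20,22)  (22,23)
take (2,6); take (8,9); take (10,13); skip (9,16); take (16,19); skip (14,20); take (20,22); take (22,23).
Selected: (2,6) (8,9) (10,13) (16,19) (20,22) (22,23)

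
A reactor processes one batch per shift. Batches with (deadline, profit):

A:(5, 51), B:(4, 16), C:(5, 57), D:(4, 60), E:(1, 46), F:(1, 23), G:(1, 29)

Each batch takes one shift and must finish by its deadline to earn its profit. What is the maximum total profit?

230

Take jobs in profit order; each goes to the latest open slot no later than its deadline.
By profit: D(d4,60), C(d5,57), A(d5,51), E(d1,46), G(d1,29), F(d1,23), B(d4,16)
D→slot 4; C→slot 5; A→slot 3; E→slot 1; G skipped; F skipped; B→slot 2.
Profit = 46 + 16 + 51 + 60 + 57 = 230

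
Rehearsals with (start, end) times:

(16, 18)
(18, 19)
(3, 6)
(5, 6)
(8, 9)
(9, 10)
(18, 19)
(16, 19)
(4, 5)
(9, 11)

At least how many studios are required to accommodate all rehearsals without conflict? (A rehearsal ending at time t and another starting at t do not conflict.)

Count concurrent intervals with a sweep; the peak is the room count.
starts: [3, 4, 5, 8, 9, 9, 16, 16, 18, 18]
ends:   [5, 6, 6, 9, 10, 11, 18, 19, 19, 19]
s3→1 s4→2 e5→1 s5→2 e6→1 e6→0 s8→1 e9→0 s9→1 s9→2 e10→1 e11→0 s16→1 s16→2 e18→1 s18→2 s18→3  — peak 3.

3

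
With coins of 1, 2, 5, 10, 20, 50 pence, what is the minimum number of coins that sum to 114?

Use the largest denomination that fits, subtract, and repeat.
114 = 2×50 + 1×10 + 2×2
Total coins = 2 + 1 + 2 = 5

5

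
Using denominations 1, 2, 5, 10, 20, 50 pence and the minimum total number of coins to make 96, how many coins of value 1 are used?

Use the largest denomination that fits, subtract, and repeat.
96 = 1×50 + 2×20 + 1×5 + 1×1
Count of 1: 1

1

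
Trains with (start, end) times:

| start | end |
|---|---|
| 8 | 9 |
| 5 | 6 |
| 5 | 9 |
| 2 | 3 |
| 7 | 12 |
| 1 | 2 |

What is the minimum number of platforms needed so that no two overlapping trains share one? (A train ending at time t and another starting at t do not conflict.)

3

starts: [1, 2, 5, 5, 7, 8]
ends:   [2, 3, 6, 9, 9, 12]
s1→1 e2→0 s2→1 e3→0 s5→1 s5→2 e6→1 s7→2 s8→3  — peak 3.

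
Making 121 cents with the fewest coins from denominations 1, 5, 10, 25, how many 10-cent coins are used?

121 − 4×25→21 − 2×10→1 − 1×1→0
Count of 10: 2

2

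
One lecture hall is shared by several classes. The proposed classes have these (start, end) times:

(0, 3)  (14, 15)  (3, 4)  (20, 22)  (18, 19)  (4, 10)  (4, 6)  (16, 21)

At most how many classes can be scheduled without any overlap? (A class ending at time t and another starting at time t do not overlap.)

6

Sorted by end: (0,3)  (3,4)  (4,6)  (4,10)  (14,15)  (18,19)  (16,21)  (20,22)
take (0,3); take (3,4); take (4,6); take (14,15); take (18,19); take (20,22).
Selected 6 classes.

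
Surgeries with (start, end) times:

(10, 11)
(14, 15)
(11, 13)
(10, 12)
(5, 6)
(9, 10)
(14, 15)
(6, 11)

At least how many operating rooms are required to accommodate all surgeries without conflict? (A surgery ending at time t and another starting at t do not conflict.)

3

The answer is the maximum number of intervals overlapping at any instant.
starts: [5, 6, 9, 10, 10, 11, 14, 14]
ends:   [6, 10, 11, 11, 12, 13, 15, 15]
s5→1 e6→0 s6→1 s9→2 e10→1 s10→2 s10→3  — peak 3.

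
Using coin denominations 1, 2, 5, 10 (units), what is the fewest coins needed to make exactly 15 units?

Greedy: take as many of the largest coin as possible, then repeat with the remainder.
15 − 1×10→5 − 1×5→0
Total coins = 1 + 1 = 2

2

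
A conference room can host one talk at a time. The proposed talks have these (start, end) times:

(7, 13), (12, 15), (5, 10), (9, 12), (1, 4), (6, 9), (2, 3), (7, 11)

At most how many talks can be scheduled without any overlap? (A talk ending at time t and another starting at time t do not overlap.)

4

Sorted by end: (2,3)  (1,4)  (6,9)  (5,10)  (7,11)  (9,12)  (7,13)  (12,15)
take (2,3); skip (1,4); take (6,9); skip (5,10); take (9,12); take (12,15).
Selected 4 talks.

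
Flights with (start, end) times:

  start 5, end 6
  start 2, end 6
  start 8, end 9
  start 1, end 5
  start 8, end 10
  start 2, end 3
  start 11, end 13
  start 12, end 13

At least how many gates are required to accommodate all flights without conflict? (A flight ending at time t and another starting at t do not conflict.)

Count concurrent intervals with a sweep; the peak is the room count.
starts: [1, 2, 2, 5, 8, 8, 11, 12]
ends:   [3, 5, 6, 6, 9, 10, 13, 13]
s1→1 s2→2 s2→3  — peak 3.

3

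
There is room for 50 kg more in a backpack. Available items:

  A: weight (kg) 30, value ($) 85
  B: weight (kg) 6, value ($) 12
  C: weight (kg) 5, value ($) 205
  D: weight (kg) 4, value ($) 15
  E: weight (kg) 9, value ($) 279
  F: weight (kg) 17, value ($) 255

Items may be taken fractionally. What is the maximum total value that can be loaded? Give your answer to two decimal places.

Greedy by value/weight ratio, highest first.
Ratios (sorted): C 41.00, E 31.00, F 15.00, D 3.75, A 2.83, B 2.00
take C (5 @ 205); take E (9 @ 279); take F (17 @ 255); take D (4 @ 15); take 15/30 of A → 42.50. Capacity used 50/50.
Total value = 796.50

796.50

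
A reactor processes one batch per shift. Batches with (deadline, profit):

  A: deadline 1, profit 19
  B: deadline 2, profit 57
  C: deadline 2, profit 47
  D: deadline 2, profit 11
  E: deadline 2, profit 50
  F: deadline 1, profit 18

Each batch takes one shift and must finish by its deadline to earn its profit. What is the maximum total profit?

107

By profit: B(d2,57), E(d2,50), C(d2,47), A(d1,19), F(d1,18), D(d2,11)
B→slot 2; E→slot 1; C skipped; A skipped; F skipped; D skipped.
Profit = 50 + 57 = 107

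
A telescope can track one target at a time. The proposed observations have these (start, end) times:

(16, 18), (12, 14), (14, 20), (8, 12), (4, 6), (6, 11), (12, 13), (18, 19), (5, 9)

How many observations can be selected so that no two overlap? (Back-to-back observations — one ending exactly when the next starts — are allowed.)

5

Greedy by earliest finish: after sorting by end time, pick each interval compatible with the last pick.
Sorted by end: (4,6)  (5,9)  (6,11)  (8,12)  (12,13)  (12,14)  (16,18)  (18,19)  (14,20)
take (4,6); take (6,11); skip (8,12); take (12,13); take (16,18); take (18,19).
Selected 5 observations.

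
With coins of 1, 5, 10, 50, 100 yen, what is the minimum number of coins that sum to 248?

Use the largest denomination that fits, subtract, and repeat.
248 − 2×100→48 − 4×10→8 − 1×5→3 − 3×1→0
Total coins = 2 + 4 + 1 + 3 = 10

10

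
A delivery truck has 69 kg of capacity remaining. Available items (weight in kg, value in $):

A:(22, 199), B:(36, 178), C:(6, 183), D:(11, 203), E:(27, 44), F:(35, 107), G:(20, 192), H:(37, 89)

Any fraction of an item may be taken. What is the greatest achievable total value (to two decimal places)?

826.44

Greedy by value/weight ratio, highest first.
Order: C (183/6=30.50) > D (203/11=18.45) > G (192/20=9.60) > A (199/22=9.05) > B (178/36=4.94) > F (107/35=3.06) > H (89/37=2.41) > E (44/27=1.63)
Fill: take C (6 @ 183) → take D (11 @ 203) → take G (20 @ 192) → take A (22 @ 199) → take 10/36 of B → 49.44; 69/69 used.
Total value = 826.44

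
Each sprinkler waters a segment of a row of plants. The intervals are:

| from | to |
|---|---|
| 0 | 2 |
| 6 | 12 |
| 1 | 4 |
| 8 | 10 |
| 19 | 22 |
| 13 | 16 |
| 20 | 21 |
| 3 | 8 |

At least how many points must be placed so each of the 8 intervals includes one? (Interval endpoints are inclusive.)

4

Sort by right endpoint; whenever an interval is uncovered, place a point at its right end.
By right end: [0,2]  [1,4]  [3,8]  [8,10]  [6,12]  [13,16]  [20,21]  [19,22]
[0,2] uncovered → point at 2; [3,8] uncovered → point at 8; [13,16] uncovered → point at 16; [20,21] uncovered → point at 21.
Points: 2, 8, 16, 21 (4 total).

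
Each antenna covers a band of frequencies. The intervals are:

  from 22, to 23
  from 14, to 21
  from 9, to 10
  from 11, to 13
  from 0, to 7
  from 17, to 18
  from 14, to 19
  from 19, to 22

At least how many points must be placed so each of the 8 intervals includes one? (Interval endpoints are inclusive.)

5

Sorted: [0,7] [9,10] [11,13] [17,18] [14,19] [14,21] [19,22] [22,23]
{[0,7]} hit by 7; {[9,10]} hit by 10; {[11,13]} hit by 13; {[17,18],[14,19],[14,21]} hit by 18; {[19,22],[22,23]} hit by 22.
Points: 7, 10, 13, 18, 22 (5 total).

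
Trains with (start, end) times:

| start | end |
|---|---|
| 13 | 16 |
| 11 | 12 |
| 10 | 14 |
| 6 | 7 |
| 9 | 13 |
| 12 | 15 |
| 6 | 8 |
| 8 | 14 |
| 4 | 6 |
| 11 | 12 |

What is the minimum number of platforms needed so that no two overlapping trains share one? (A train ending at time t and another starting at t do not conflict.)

5

Events (time:±→running): 4:+→1 6:-→0 6:+→1 6:+→2 7:-→1 8:-→0 8:+→1 9:+→2 10:+→3 11:+→4 11:+→5 … peak 5.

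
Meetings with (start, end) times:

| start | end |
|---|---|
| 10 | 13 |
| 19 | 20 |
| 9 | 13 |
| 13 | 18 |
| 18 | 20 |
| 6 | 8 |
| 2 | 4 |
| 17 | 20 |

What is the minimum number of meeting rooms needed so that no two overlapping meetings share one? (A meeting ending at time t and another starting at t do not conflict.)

3

Count concurrent intervals with a sweep; the peak is the room count.
starts: [2, 6, 9, 10, 13, 17, 18, 19]
ends:   [4, 8, 13, 13, 18, 20, 20, 20]
s2→1 e4→0 s6→1 e8→0 s9→1 s10→2 e13→1 e13→0 s13→1 s17→2 e18→1 s18→2 s19→3  — peak 3.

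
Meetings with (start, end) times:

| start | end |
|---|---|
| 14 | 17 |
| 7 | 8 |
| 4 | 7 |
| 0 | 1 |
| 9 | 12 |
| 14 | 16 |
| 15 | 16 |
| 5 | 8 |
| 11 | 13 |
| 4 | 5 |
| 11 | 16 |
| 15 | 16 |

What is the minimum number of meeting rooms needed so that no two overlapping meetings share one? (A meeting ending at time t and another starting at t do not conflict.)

The answer is the maximum number of intervals overlapping at any instant.
starts: [0, 4, 4, 5, 7, 9, 11, 11, 14, 14, 15, 15]
ends:   [1, 5, 7, 8, 8, 12, 13, 16, 16, 16, 16, 17]
s0→1 e1→0 s4→1 s4→2 e5→1 s5→2 e7→1 s7→2 e8→1 e8→0 s9→1 s11→2 s11→3 e12→2 e13→1 s14→2 s14→3 s15→4 s15→5  — peak 5.

5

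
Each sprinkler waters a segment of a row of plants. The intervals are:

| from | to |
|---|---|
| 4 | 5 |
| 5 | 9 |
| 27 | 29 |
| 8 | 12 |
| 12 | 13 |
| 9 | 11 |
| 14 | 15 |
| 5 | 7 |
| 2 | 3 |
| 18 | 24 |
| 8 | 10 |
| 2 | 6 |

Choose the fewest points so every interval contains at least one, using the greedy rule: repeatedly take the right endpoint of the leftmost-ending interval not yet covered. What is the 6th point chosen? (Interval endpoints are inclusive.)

Sorted: [2,3] [4,5] [2,6] [5,7] [5,9] [8,10] [9,11] [8,12] [12,13] [14,15] [18,24] [27,29]
{[2,3]} hit by 3; {[4,5],[2,6],[5,7],[5,9]} hit by 5; {[8,10],[9,11],[8,12]} hit by 10; {[12,13]} hit by 13; {[14,15]} hit by 15; {[18,24]} hit by 24; {[27,29]} hit by 29.
Points: 3, 5, 10, 13, 15, 24, 29 (7 total).

24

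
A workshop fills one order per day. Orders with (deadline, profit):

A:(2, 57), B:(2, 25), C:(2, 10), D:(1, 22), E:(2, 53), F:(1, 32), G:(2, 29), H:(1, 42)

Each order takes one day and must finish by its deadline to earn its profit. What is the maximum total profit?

Sort by profit descending; place each in the latest free slot ≤ its deadline.
By profit: A(d2,57), E(d2,53), H(d1,42), F(d1,32), G(d2,29), B(d2,25), D(d1,22), C(d2,10)
A→slot 2; E→slot 1; H skipped; F skipped; G skipped; B skipped; D skipped; C skipped.
Profit = 53 + 57 = 110

110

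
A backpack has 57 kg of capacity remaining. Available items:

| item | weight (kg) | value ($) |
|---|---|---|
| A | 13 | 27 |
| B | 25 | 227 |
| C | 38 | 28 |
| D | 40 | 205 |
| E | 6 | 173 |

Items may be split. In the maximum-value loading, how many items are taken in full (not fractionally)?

Sort by value per unit weight and fill in that order.
Ratios (sorted): E 28.83, B 9.08, D 5.12, A 2.08, C 0.74
take E (6 @ 173); take B (25 @ 227); take 26/40 of D → 133.25. Capacity used 57/57.
2 item(s) taken whole; one partial (take 26/40 of D).

2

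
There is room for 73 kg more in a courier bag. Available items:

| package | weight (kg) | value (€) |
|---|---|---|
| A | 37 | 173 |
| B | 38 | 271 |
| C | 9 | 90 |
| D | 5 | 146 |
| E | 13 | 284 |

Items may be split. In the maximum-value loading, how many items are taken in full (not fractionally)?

Order: D (146/5=29.20) > E (284/13=21.85) > C (90/9=10.00) > B (271/38=7.13) > A (173/37=4.68)
Fill: take D (5 @ 146) → take E (13 @ 284) → take C (9 @ 90) → take B (38 @ 271) → take 8/37 of A → 37.41; 73/73 used.
4 item(s) taken whole; one partial (take 8/37 of A).

4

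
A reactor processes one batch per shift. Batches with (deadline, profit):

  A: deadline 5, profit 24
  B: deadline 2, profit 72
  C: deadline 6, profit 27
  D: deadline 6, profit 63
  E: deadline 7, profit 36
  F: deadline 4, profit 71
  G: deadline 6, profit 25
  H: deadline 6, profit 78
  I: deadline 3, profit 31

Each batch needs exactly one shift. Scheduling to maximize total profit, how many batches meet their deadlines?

7

Profit order: H=78 B=72 F=71 D=63 E=36 I=31 C=27 G=25 A=24
Assign: H→slot 6, B→slot 2, F→slot 4, D→slot 5, E→slot 7, I→slot 3, C→slot 1, G skipped, A skipped.
Slots: [1:C] [2:B] [3:I] [4:F] [5:D] [6:H] [7:E]
7 of 9 scheduled.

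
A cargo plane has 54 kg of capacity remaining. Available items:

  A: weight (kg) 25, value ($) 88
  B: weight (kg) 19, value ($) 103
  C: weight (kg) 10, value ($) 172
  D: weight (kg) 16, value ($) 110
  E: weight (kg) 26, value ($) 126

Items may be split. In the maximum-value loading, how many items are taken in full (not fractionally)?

Ratios (sorted): C 17.20, D 6.88, B 5.42, E 4.85, A 3.52
take C (10 @ 172); take D (16 @ 110); take B (19 @ 103); take 9/26 of E → 43.62. Capacity used 54/54.
3 item(s) taken whole; one partial (take 9/26 of E).

3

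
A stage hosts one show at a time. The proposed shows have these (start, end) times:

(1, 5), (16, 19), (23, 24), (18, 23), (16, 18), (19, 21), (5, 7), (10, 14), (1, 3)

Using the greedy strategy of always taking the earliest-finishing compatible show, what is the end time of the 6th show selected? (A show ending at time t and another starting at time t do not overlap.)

24

Order by finish time; keep every interval that doesn't clash with the previous kept one.
Sorted by end: (1,3)  (1,5)  (5,7)  (10,14)  (16,18)  (16,19)  (19,21)  (18,23)  (23,24)
take (1,3); skip (1,5); take (5,7); take (10,14); take (16,18); take (19,21); skip (18,23); take (23,24).
Selected: (1,3) (5,7) (10,14) (16,18) (19,21) (23,24)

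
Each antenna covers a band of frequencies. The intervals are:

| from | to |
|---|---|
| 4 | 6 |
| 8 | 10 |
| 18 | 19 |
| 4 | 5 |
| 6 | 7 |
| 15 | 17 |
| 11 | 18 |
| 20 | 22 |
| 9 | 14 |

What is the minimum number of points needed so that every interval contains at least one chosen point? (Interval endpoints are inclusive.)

6

Sort by right endpoint; whenever an interval is uncovered, place a point at its right end.
By right end: [4,5]  [4,6]  [6,7]  [8,10]  [9,14]  [15,17]  [11,18]  [18,19]  [20,22]
[4,5] uncovered → point at 5; [6,7] uncovered → point at 7; [8,10] uncovered → point at 10; [15,17] uncovered → point at 17; [18,19] uncovered → point at 19; [20,22] uncovered → point at 22.
Points: 5, 7, 10, 17, 19, 22 (6 total).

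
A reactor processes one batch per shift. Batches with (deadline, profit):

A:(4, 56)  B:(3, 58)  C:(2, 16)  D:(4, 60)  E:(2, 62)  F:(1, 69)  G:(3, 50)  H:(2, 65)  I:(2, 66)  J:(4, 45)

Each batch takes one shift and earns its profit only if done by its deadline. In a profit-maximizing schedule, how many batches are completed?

4

By profit: F(d1,69), I(d2,66), H(d2,65), E(d2,62), D(d4,60), B(d3,58), A(d4,56), G(d3,50), J(d4,45), C(d2,16)
F→slot 1; I→slot 2; H skipped; E skipped; D→slot 4; B→slot 3; A skipped; G skipped; J skipped; C skipped.
4 of 10 scheduled.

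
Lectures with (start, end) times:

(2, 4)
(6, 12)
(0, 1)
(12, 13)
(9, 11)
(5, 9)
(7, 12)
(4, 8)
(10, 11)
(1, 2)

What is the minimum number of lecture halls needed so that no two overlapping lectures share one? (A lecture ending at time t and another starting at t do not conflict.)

Count concurrent intervals with a sweep; the peak is the room count.
Events (time:±→running): 0:+→1 1:-→0 1:+→1 2:-→0 2:+→1 4:-→0 4:+→1 5:+→2 6:+→3 7:+→4 … peak 4.

4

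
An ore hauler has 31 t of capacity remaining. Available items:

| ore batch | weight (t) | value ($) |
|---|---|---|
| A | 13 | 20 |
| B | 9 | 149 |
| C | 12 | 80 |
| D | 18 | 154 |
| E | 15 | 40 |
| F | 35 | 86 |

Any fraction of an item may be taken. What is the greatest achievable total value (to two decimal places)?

Sort by value per unit weight and fill in that order.
Ratios (sorted): B 16.56, D 8.56, C 6.67, E 2.67, F 2.46, A 1.54
take B (9 @ 149); take D (18 @ 154); take 4/12 of C → 26.67. Capacity used 31/31.
Total value = 329.67

329.67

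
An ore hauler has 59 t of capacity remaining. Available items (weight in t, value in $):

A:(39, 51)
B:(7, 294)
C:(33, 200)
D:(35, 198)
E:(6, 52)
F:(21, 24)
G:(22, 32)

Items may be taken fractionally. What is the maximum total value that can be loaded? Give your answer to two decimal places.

619.54

Greedy by value/weight ratio, highest first.
Ratios (sorted): B 42.00, E 8.67, C 6.06, D 5.66, G 1.45, A 1.31, F 1.14
take B (7 @ 294); take E (6 @ 52); take C (33 @ 200); take 13/35 of D → 73.54. Capacity used 59/59.
Total value = 619.54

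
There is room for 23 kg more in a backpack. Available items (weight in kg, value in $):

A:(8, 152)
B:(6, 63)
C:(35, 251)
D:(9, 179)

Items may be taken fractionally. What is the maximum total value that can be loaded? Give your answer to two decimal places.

394.00

Ratios (sorted): D 19.89, A 19.00, B 10.50, C 7.17
take D (9 @ 179); take A (8 @ 152); take B (6 @ 63). Capacity used 23/23.
Total value = 394.00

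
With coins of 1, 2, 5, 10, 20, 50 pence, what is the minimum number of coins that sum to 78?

5

Use the largest denomination that fits, subtract, and repeat.
78 = 1×50 + 1×20 + 1×5 + 1×2 + 1×1
Total coins = 1 + 1 + 1 + 1 + 1 = 5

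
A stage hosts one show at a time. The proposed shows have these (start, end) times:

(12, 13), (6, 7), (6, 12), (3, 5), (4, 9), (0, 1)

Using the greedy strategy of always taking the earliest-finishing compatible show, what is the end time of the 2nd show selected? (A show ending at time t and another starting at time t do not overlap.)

5

Greedy by earliest finish: after sorting by end time, pick each interval compatible with the last pick.
By end time: (0,1), (3,5), (6,7), (4,9), (6,12), (12,13).
Pick (0,1); next start ≥ 1 → (3,5); next start ≥ 5 → (6,7); next start ≥ 7 → (12,13).
Selected: (0,1) (3,5) (6,7) (12,13)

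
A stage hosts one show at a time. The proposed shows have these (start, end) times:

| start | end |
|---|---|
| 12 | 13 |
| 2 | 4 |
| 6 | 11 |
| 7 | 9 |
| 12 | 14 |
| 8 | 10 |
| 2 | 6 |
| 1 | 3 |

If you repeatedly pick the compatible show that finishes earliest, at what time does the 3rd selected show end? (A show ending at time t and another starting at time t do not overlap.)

13

Sorted by end: (1,3)  (2,4)  (2,6)  (7,9)  (8,10)  (6,11)  (12,13)  (12,14)
take (1,3); skip (2,4); take (7,9); skip (8,10); take (12,13).
Selected: (1,3) (7,9) (12,13)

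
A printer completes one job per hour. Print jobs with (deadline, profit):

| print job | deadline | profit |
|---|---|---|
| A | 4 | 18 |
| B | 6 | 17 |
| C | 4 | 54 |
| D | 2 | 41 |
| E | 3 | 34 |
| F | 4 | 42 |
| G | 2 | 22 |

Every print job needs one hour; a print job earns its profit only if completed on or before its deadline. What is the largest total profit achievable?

188

Profit order: C=54 F=42 D=41 E=34 G=22 A=18 B=17
Assign: C→slot 4, F→slot 3, D→slot 2, E→slot 1, G skipped, A skipped, B→slot 6.
Slots: [1:E] [2:D] [3:F] [4:C] [6:B]
Profit = 34 + 41 + 42 + 54 + 17 = 188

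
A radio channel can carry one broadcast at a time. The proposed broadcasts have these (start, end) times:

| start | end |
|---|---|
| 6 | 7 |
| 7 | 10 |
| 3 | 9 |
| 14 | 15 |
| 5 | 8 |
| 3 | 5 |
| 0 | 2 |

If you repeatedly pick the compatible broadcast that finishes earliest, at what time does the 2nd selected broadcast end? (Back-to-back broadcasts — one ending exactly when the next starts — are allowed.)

5

Sort by end time and greedily take each interval whose start is ≥ the last chosen end.
By end time: (0,2), (3,5), (6,7), (5,8), (3,9), (7,10), (14,15).
Pick (0,2); next start ≥ 2 → (3,5); next start ≥ 5 → (6,7); next start ≥ 7 → (7,10); next start ≥ 10 → (14,15).
Selected: (0,2) (3,5) (6,7) (7,10) (14,15)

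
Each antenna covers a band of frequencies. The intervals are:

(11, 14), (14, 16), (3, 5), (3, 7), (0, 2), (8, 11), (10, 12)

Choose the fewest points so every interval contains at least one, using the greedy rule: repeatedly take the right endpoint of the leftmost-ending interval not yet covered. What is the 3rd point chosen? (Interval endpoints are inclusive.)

11

Process intervals by earliest right end; each time one isn't hit yet, stab at its right endpoint.
Sorted: [0,2] [3,5] [3,7] [8,11] [10,12] [11,14] [14,16]
{[0,2]} hit by 2; {[3,5],[3,7]} hit by 5; {[8,11],[10,12],[11,14]} hit by 11; {[14,16]} hit by 16.
Points: 2, 5, 11, 16 (4 total).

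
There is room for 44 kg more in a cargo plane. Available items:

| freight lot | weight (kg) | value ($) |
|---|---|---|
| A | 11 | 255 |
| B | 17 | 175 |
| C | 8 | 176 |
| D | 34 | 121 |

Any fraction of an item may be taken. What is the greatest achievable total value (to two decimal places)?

Sort by value per unit weight and fill in that order.
Ratios (sorted): A 23.18, C 22.00, B 10.29, D 3.56
take A (11 @ 255); take C (8 @ 176); take B (17 @ 175); take 8/34 of D → 28.47. Capacity used 44/44.
Total value = 634.47

634.47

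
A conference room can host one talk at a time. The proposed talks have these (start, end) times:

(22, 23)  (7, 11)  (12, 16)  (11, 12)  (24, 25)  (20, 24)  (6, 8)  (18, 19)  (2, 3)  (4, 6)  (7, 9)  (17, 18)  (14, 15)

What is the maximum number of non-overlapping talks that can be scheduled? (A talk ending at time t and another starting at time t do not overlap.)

Sorted by end: (2,3)  (4,6)  (6,8)  (7,9)  (7,11)  (11,12)  (14,15)  (12,16)  (17,18)  (18,19)  (22,23)  (20,24)  (24,25)
take (2,3); take (4,6); take (6,8); skip (7,11); take (11,12); take (14,15); take (17,18); take (18,19); take (22,23); skip (20,24); take (24,25).
Selected 9 talks.

9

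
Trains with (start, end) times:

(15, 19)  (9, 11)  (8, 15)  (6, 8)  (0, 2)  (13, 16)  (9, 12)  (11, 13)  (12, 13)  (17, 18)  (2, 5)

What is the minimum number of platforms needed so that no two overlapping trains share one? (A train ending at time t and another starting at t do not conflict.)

3

The answer is the maximum number of intervals overlapping at any instant.
Events (time:±→running): 0:+→1 2:-→0 2:+→1 5:-→0 6:+→1 8:-→0 8:+→1 9:+→2 9:+→3 … peak 3.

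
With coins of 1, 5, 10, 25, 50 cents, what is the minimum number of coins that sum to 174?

9

174 = 3×50 + 2×10 + 4×1
Total coins = 3 + 2 + 4 = 9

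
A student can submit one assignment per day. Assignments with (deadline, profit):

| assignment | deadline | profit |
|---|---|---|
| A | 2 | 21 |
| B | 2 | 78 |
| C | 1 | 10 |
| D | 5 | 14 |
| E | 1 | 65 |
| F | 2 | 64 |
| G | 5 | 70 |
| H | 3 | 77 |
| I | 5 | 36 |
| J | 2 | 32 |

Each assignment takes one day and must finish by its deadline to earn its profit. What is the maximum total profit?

326

Sort by profit descending; place each in the latest free slot ≤ its deadline.
Profit order: B=78 H=77 G=70 E=65 F=64 I=36 J=32 A=21 D=14 C=10
Assign: B→slot 2, H→slot 3, G→slot 5, E→slot 1, F skipped, I→slot 4, J skipped, A skipped, D skipped, C skipped.
Slots: [1:E] [2:B] [3:H] [4:I] [5:G]
Profit = 65 + 78 + 77 + 36 + 70 = 326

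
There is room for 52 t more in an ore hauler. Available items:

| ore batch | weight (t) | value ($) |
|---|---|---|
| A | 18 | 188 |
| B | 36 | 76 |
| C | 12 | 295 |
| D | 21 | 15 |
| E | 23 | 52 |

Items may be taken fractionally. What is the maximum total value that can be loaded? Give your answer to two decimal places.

Greedy by value/weight ratio, highest first.
Ratios (sorted): C 24.58, A 10.44, E 2.26, B 2.11, D 0.71
take C (12 @ 295); take A (18 @ 188); take 22/23 of E → 49.74. Capacity used 52/52.
Total value = 532.74

532.74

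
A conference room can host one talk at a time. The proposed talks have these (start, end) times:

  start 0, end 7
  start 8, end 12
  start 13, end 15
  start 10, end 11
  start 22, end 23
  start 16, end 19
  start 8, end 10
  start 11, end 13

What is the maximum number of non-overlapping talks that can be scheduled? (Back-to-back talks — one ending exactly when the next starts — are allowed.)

Sort by end time and greedily take each interval whose start is ≥ the last chosen end.
Sorted by end: (0,7)  (8,10)  (10,11)  (8,12)  (11,13)  (13,15)  (16,19)  (22,23)
take (0,7); take (8,10); take (10,11); take (11,13); take (13,15); take (16,19); take (22,23).
Selected 7 talks.

7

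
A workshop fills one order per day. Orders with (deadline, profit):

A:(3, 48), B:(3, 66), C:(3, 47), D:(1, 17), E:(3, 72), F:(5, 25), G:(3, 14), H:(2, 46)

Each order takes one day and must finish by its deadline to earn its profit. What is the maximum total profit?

211

Sort by profit descending; place each in the latest free slot ≤ its deadline.
Profit order: E=72 B=66 A=48 C=47 H=46 F=25 D=17 G=14
Assign: E→slot 3, B→slot 2, A→slot 1, C skipped, H skipped, F→slot 5, D skipped, G skipped.
Slots: [1:A] [2:B] [3:E] [5:F]
Profit = 48 + 66 + 72 + 25 = 211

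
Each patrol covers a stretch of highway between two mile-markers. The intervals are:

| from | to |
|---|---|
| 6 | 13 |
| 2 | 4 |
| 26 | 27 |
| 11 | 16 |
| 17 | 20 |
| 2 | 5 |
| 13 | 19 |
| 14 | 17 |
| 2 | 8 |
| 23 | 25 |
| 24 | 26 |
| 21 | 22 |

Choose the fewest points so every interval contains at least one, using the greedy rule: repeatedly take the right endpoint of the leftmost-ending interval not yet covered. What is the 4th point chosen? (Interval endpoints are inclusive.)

Sorted: [2,4] [2,5] [2,8] [6,13] [11,16] [14,17] [13,19] [17,20] [21,22] [23,25] [24,26] [26,27]
{[2,4],[2,5],[2,8]} hit by 4; {[6,13],[11,16]} hit by 13; {[14,17],[13,19],[17,20]} hit by 17; {[21,22]} hit by 22; {[23,25],[24,26]} hit by 25; {[26,27]} hit by 27.
Points: 4, 13, 17, 22, 25, 27 (6 total).

22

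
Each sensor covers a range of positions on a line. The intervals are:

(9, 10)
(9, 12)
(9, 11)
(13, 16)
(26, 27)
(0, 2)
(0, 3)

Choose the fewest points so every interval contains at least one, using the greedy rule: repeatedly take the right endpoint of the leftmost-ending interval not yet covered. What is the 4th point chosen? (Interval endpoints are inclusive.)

27

By right end: [0,2]  [0,3]  [9,10]  [9,11]  [9,12]  [13,16]  [26,27]
[0,2] uncovered → point at 2; [9,10] uncovered → point at 10; [13,16] uncovered → point at 16; [26,27] uncovered → point at 27.
Points: 2, 10, 16, 27 (4 total).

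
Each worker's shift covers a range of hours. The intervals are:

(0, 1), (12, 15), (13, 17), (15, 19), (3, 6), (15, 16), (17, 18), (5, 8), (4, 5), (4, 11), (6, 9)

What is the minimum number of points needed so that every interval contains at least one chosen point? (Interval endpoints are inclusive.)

Sort by right endpoint; whenever an interval is uncovered, place a point at its right end.
By right end: [0,1]  [4,5]  [3,6]  [5,8]  [6,9]  [4,11]  [12,15]  [15,16]  [13,17]  [17,18]  [15,19]
[0,1] uncovered → point at 1; [4,5] uncovered → point at 5; [6,9] uncovered → point at 9; [12,15] uncovered → point at 15; [17,18] uncovered → point at 18.
Points: 1, 5, 9, 15, 18 (5 total).

5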